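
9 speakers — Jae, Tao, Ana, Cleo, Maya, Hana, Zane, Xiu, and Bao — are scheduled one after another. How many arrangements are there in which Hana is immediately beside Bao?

80640

Glue Hana and Bao into one block (2 internal orders), leaving 8 units to arrange in a row.
That gives 2 × 8! = 2 × 40320 = 80640.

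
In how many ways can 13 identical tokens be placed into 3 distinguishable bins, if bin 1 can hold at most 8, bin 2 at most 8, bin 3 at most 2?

By stars and bars, unrestricted non-negative solutions to x_1+…+x_3 = 13 number C(13+2,2) = 105.
Subtract solutions that violate a single cap (substitute x_i' = x_i − (cap_i+1)): x_1 ≥ 9 gives C(6,2) = 15; x_2 ≥ 9 gives C(6,2) = 15; x_3 ≥ 3 gives C(12,2) = 66. Together 96.
Add back pairs where two caps are both exceeded: 0 + 3 + 3 = 6.
By inclusion–exclusion the count is 105 − 96 + 6 = 15.

15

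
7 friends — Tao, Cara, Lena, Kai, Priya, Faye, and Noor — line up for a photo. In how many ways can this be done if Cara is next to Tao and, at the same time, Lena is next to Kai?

480

Treat {Cara,Tao} as one block (2 orders) and {Lena,Kai} as another (2 orders).
That leaves 5 units to arrange: 2 × 2 × 5! = 4 × 120 = 480.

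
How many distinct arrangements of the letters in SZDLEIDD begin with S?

840

With the first slot taken by S, it remains to arrange the other 7 letters (ZDLEIDD).
Those 7 letters have D appearing 3 times, giving (7)!/(3!) = 840.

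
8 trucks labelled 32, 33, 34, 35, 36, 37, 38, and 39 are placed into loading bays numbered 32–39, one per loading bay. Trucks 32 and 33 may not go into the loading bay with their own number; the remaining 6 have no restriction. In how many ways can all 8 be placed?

30960

Let Aᵢ (for i ∈ {32, 33}) be the placements that put truck i in its forbidden loading bay. Any j of these fix j positions, leaving (8−j)! ways to fill the rest, and there are C(2,j) ways to pick which j.
By inclusion–exclusion, the number of valid placements is Σ_{j=0}^{2} (−1)^j C(2,j)·(8−j)!.
Computing: 40320 − 10080 + 720 = 30960.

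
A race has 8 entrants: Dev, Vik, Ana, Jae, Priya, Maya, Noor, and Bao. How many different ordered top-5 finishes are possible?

This is an ordered selection of 5 from 8: P(8,5).
That gives 8 × 7 × 6 × 5 × 4 = 6720.

6720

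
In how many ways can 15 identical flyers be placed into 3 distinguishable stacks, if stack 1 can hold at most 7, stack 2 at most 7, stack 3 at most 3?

6

Without the upper bounds there are C(17,2) = 136 ways to split 15 among 3 stacks.
Subtract solutions that violate a single cap (substitute x_i' = x_i − (cap_i+1)): x_1 ≥ 8 gives C(9,2) = 36; x_2 ≥ 8 gives C(9,2) = 36; x_3 ≥ 4 gives C(13,2) = 78. Together 150.
Add back pairs where two caps are both exceeded: 0 + 10 + 10 = 20.
By inclusion–exclusion the count is 136 − 150 + 20 = 6.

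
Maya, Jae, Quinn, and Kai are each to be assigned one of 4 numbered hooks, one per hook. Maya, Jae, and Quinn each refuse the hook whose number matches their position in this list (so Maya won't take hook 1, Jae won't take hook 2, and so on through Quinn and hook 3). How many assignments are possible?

11

Let Aᵢ (for i ∈ {1, 2, 3}) be the placements that put person i in their forbidden hook. Any j of these fix j positions, leaving (4−j)! ways to fill the rest, and there are C(3,j) ways to pick which j.
By inclusion–exclusion, the number of valid placements is Σ_{j=0}^{3} (−1)^j C(3,j)·(4−j)!.
Computing: 24 − 18 + 6 − 1 = 11.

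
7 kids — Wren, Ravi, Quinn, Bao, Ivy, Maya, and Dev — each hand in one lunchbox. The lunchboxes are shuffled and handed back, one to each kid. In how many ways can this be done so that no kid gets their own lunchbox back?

1854

Let Aᵢ be the assignments in which kid i gets their own lunchbox. We want the size of the complement of A₁∪…∪A_7.
By inclusion–exclusion this is Σ_{j=0}^{7} (−1)^j C(7,j)·(7−j)!.
Computing: 5040 − 5040 + 2520 − 840 + 210 − 42 + 7 − 1 = 1854.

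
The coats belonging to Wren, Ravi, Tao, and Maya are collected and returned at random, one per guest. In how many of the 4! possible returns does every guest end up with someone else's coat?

9

Count assignments avoiding every fixed point. For any j of the 4 guests fixed to their own coat, the other 4−j can be arranged in (4−j)! ways.
By inclusion–exclusion this is Σ_{j=0}^{4} (−1)^j C(4,j)·(4−j)!.
Computing: 24 − 24 + 12 − 4 + 1 = 9.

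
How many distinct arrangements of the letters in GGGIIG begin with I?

Fix I in the first position and arrange the remaining 5 letters.
Those 5 letters have G appearing 4 times, giving (5)!/(4!) = 5.

5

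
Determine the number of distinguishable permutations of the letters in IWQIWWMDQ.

15120

The 9 letters of IWQIWWMDQ have repeats: I appearing twice, Q appearing twice, and W appearing 3 times.
Dividing 9! = 362880 by 3!·2!·2! = 24 for the repeated letters gives 15120.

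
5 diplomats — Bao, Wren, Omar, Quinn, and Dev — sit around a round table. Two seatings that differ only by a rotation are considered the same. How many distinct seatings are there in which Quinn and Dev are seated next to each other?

Glue Quinn and Dev into a block (2 internal orders). Seating 4 units around a circle gives (3)! arrangements.
So 2 × (3)! = 2 × 6 = 12.

12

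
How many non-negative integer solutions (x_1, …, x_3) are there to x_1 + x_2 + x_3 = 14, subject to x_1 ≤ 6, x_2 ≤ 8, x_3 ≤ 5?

Without the upper bounds there are C(16,2) = 120 ways to split 14 among 3 variables.
Subtract solutions that violate a single cap (substitute x_i' = x_i − (cap_i+1)): x_1 ≥ 7 gives C(9,2) = 36; x_2 ≥ 9 gives C(7,2) = 21; x_3 ≥ 6 gives C(10,2) = 45. Together 102.
Add back pairs where two caps are both exceeded: 0 + 3 + 0 = 3.
By inclusion–exclusion the count is 120 − 102 + 3 = 21.

21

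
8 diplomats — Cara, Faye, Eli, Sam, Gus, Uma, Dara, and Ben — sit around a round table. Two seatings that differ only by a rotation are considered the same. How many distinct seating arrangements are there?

5040

Seat Cara anywhere (absorbing the rotational symmetry), then permute the other 7: (7)! = 5040.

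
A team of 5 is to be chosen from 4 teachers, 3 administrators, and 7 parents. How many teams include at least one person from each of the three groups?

1288

Unrestricted: C(14,5) = 2002 ways to pick any 5 of the 14.
Subtract selections that omit an entire group: no teachers → C(10,5) = 252; no administrators → C(11,5) = 462; no parents → C(7,5) = 21.
Add back selections omitting two groups (i.e. drawn from a single group): C(4,5) + C(3,5) + C(7,5) = 21.
By inclusion–exclusion: 2002 − 735 + 21 = 1288.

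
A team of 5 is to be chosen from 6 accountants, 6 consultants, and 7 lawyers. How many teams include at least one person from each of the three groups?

Total 5-person selections from all 19: C(19,5) = 11628.
Subtract selections that omit an entire group: no accountants → C(13,5) = 1287; no consultants → C(13,5) = 1287; no lawyers → C(12,5) = 792.
Add back selections omitting two groups (i.e. drawn from a single group): C(6,5) + C(6,5) + C(7,5) = 33.
By inclusion–exclusion: 11628 − 3366 + 33 = 8295.

8295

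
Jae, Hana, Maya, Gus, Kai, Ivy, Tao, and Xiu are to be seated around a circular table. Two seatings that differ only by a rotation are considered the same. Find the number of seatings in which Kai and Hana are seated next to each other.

Treat {Kai, Hana} as one unit (2 internal orders) and seat the resulting 7 units around the table: (6)! circular arrangements.
So 2 × (6)! = 2 × 720 = 1440.

1440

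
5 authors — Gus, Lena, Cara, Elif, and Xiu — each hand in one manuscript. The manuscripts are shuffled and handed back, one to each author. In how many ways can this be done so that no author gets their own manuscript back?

44

Count assignments avoiding every fixed point. For any j of the 5 authors fixed to their own manuscript, the other 5−j can be arranged in (5−j)! ways.
By inclusion–exclusion this is Σ_{j=0}^{5} (−1)^j C(5,j)·(5−j)!.
Computing: 120 − 120 + 60 − 20 + 5 − 1 = 44.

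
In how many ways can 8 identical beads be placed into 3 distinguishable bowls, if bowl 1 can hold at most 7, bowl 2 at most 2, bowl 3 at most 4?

14

Ignoring the caps, the number of non-negative solutions to x_1+…+x_3 = 8 is C(10,2) = 45.
Subtract solutions that violate a single cap (substitute x_i' = x_i − (cap_i+1)): x_1 ≥ 8 gives C(2,2) = 1; x_2 ≥ 3 gives C(7,2) = 21; x_3 ≥ 5 gives C(5,2) = 10. Together 32.
Add back pairs where two caps are both exceeded: 0 + 0 + 1 = 1.
By inclusion–exclusion the count is 45 − 32 + 1 = 14.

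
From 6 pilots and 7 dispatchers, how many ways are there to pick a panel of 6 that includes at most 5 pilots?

1715

Split by how many pilots are chosen (0 through 5).
Sum: C(6,0)·C(7,6) + C(6,1)·C(7,5) + C(6,2)·C(7,4) + C(6,3)·C(7,3) + C(6,4)·C(7,2) + C(6,5)·C(7,1) = 7 + 126 + 525 + 700 + 315 + 42 = 1715.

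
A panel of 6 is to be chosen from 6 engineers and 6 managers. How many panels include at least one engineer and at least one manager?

922

Unrestricted: C(12,6) = 924 ways to pick any 6 of the 12.
Selections missing a whole group: no engineers → C(6,6) = 1; no managers → C(6,6) = 1.
Both groups omitted at once is impossible, so 924 − 2 = 922.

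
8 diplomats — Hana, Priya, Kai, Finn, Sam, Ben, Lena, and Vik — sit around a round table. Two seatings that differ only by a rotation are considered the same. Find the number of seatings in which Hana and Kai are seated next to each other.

Glue Hana and Kai into a block (2 internal orders). Seating 7 units around a circle gives (6)! arrangements.
So 2 × (6)! = 2 × 720 = 1440.

1440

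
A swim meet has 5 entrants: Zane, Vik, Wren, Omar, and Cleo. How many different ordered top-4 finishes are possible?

120

There are 5 choices for 1st place, 4 for 2nd, and so on down to 2 for position 4.
That gives 5 × 4 × 3 × 2 = 120.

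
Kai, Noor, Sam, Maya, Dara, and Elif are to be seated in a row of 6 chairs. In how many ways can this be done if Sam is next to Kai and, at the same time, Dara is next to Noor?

96

Treat {Sam,Kai} as one block (2 orders) and {Dara,Noor} as another (2 orders).
That leaves 4 units to arrange: 2 × 2 × 4! = 4 × 24 = 96.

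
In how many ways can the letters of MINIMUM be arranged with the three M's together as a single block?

Treat the 3 copies of M as a single block. The multiset to arrange is then {MMM, I, I, N, U}, 5 items in all.
That gives (5)!/(2!) = 60 arrangements.

60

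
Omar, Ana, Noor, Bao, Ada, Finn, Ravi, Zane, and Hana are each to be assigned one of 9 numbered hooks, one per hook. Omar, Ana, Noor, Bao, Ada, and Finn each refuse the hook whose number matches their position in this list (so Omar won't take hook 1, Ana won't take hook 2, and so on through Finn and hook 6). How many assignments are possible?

Let Aᵢ (for 1 ≤ i ≤ 6) be the placements that put person i in their forbidden hook. Any j of these fix j positions, leaving (9−j)! ways to fill the rest, and there are C(6,j) ways to pick which j.
By inclusion–exclusion, the number of valid placements is Σ_{j=0}^{6} (−1)^j C(6,j)·(9−j)!.
Computing: 362880 − 241920 + 75600 − 14400 + 1800 − 144 + 6 = 183822.

183822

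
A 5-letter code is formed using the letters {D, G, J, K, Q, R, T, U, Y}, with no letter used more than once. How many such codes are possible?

Choose and order 5 of the 9 symbols: the first letter has 9 options, the next 8, and so on down to 5.
That product is 9 × 8 × 7 × 6 × 5 = 15120.

15120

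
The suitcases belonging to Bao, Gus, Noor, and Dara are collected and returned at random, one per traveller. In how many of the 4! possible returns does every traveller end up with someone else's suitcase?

Let Aᵢ be the assignments in which traveller i gets their own suitcase. We want the size of the complement of A₁∪…∪A_4.
By inclusion–exclusion this is Σ_{j=0}^{4} (−1)^j C(4,j)·(4−j)!.
Computing: 24 − 24 + 12 − 4 + 1 = 9.

9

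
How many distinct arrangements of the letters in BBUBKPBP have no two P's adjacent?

There are 8!/(4!·2!) = 840 arrangements of BBUBKPBP in total.
Arrangements with the P's together: treat PP as one letter, giving (7)!/(4!) = 210.
Hence 840 − 210 = 630.

630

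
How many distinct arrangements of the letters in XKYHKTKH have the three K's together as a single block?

Treat the 3 copies of K as a single block. The multiset to arrange is then {KKK, H, H, T, X, Y}, 6 items in all.
That gives (6)!/(2!) = 360 arrangements.

360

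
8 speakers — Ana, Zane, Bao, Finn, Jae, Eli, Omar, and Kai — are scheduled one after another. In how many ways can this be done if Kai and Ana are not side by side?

Of the 8! = 40320 arrangements, those with Kai and Ana adjacent number 2 × 7! = 10080 (treat the pair as a block with 2 internal orders).
So 40320 − 10080 = 30240 arrangements keep them apart.

30240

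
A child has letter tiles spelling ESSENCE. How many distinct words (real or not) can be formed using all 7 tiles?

The 7 letters of ESSENCE have repeats: E appearing 3 times and S appearing twice.
So there are 7! / (3!·2!) = 420 distinguishable arrangements.

420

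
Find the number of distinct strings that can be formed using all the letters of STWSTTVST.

Letter multiplicities in STWSTTVST: S×3, T×4, V×1, W×1.
Dividing 9! = 362880 by 4!·3! = 144 for the repeated letters gives 2520.

2520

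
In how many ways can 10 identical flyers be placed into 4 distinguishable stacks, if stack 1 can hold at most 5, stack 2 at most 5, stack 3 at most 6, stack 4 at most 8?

By stars and bars, unrestricted non-negative solutions to x_1+…+x_4 = 10 number C(10+3,3) = 286.
Subtract solutions that violate a single cap (substitute x_i' = x_i − (cap_i+1)): x_1 ≥ 6 gives C(7,3) = 35; x_2 ≥ 6 gives C(7,3) = 35; x_3 ≥ 7 gives C(6,3) = 20; x_4 ≥ 9 gives C(4,3) = 4. Together 94.
No two caps can be exceeded simultaneously, so the pair terms are all 0.
By inclusion–exclusion the count is 286 − 94 + 0 = 192.

192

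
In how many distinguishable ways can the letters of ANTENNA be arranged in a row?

420

The 7 letters of ANTENNA have repeats: A appearing twice and N appearing 3 times.
The number of distinct arrangements is 7!/(3!·2!) = 5040/12 = 420.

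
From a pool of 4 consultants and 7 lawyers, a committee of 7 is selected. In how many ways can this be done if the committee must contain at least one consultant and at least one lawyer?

329

Total 7-person selections from all 11: C(11,7) = 330.
Selections missing a whole group: no consultants → C(7,7) = 1; no lawyers → C(4,7) = 0.
Both groups omitted at once is impossible, so 330 − 1 = 329.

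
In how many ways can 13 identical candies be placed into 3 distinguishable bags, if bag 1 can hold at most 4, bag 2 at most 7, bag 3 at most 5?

Ignoring the caps, the number of non-negative solutions to x_1+…+x_3 = 13 is C(15,2) = 105.
Subtract solutions that violate a single cap (substitute x_i' = x_i − (cap_i+1)): x_1 ≥ 5 gives C(10,2) = 45; x_2 ≥ 8 gives C(7,2) = 21; x_3 ≥ 6 gives C(9,2) = 36. Together 102.
Add back pairs where two caps are both exceeded: 1 + 6 + 0 = 7.
By inclusion–exclusion the count is 105 − 102 + 7 = 10.

10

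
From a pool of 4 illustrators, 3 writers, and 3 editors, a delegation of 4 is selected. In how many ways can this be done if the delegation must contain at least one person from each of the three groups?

126

Unrestricted: C(10,4) = 210 ways to pick any 4 of the 10.
Selections missing a whole group: no illustrators → C(6,4) = 15; no writers → C(7,4) = 35; no editors → C(7,4) = 35.
Add back selections omitting two groups (i.e. drawn from a single group): C(4,4) + C(3,4) + C(3,4) = 1.
By inclusion–exclusion: 210 − 85 + 1 = 126.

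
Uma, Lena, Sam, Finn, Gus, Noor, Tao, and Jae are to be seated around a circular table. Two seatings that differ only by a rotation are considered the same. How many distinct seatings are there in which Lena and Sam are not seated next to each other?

All circular seatings of 8 people number (7)! = 5040.
Seatings with Lena beside Sam: treat them as a block with 2 internal orders, giving 2 × (6)! = 1440.
Subtracting, 5040 − 1440 = 3600.

3600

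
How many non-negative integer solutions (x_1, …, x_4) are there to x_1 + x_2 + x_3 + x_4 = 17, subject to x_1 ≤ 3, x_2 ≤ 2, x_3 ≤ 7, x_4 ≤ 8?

19

Without the upper bounds there are C(20,3) = 1140 ways to split 17 among 4 variables.
Subtract solutions that violate a single cap (substitute x_i' = x_i − (cap_i+1)): x_1 ≥ 4 gives C(16,3) = 560; x_2 ≥ 3 gives C(17,3) = 680; x_3 ≥ 8 gives C(12,3) = 220; x_4 ≥ 9 gives C(11,3) = 165. Together 1625.
Add back pairs where two caps are both exceeded: 286 + 56 + 35 + 84 + 56 + 1 = 518.
Subtract triples: 10 + 4 + 0 + 0 = 14.
By inclusion–exclusion the count is 1140 − 1625 + 518 − 14 = 19.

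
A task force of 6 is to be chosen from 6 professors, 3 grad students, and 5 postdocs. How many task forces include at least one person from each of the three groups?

With no constraint there are C(14,6) = 3003 possible selections.
Subtract selections that omit an entire group: no professors → C(8,6) = 28; no grad students → C(11,6) = 462; no postdocs → C(9,6) = 84.
Add back selections omitting two groups (i.e. drawn from a single group): C(6,6) + C(3,6) + C(5,6) = 1.
By inclusion–exclusion: 3003 − 574 + 1 = 2430.

2430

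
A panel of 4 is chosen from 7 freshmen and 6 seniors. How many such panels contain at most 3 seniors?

700

Split by how many seniors are chosen (0 through 3).
Sum: C(6,0)·C(7,4) + C(6,1)·C(7,3) + C(6,2)·C(7,2) + C(6,3)·C(7,1) = 35 + 210 + 315 + 140 = 700.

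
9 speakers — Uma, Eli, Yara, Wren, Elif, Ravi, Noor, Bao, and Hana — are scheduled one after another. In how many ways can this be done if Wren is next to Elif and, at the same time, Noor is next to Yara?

Treat {Wren,Elif} as one block (2 orders) and {Noor,Yara} as another (2 orders).
That leaves 7 units to arrange: 2 × 2 × 7! = 4 × 5040 = 20160.

20160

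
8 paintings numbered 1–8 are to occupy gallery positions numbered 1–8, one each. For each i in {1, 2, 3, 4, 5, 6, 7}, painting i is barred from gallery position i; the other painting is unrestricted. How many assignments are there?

16687

Let Aᵢ (for 1 ≤ i ≤ 7) be the placements that put painting i in its forbidden gallery position. Any j of these fix j positions, leaving (8−j)! ways to fill the rest, and there are C(7,j) ways to pick which j.
By inclusion–exclusion, the number of valid placements is Σ_{j=0}^{7} (−1)^j C(7,j)·(8−j)!.
Computing: 40320 − 35280 + 15120 − 4200 + 840 − 126 + 14 − 1 = 16687.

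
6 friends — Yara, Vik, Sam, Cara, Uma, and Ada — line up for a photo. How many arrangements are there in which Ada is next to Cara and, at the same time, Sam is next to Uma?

96

Treat {Ada,Cara} as one block (2 orders) and {Sam,Uma} as another (2 orders).
That leaves 4 units to arrange: 2 × 2 × 4! = 4 × 24 = 96.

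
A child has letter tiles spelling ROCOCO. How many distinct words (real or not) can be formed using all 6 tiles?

ROCOCO has 6 letters with C appearing twice and O appearing 3 times.
The number of distinct arrangements is 6!/(3!·2!) = 720/12 = 60.

60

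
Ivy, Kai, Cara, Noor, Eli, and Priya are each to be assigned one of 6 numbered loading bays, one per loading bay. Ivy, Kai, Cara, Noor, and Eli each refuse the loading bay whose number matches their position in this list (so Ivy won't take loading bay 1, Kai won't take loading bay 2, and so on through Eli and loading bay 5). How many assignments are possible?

Let Aᵢ (for 1 ≤ i ≤ 5) be the placements that put person i in their forbidden loading bay. Any j of these fix j positions, leaving (6−j)! ways to fill the rest, and there are C(5,j) ways to pick which j.
By inclusion–exclusion, the number of valid placements is Σ_{j=0}^{5} (−1)^j C(5,j)·(6−j)!.
Computing: 720 − 600 + 240 − 60 + 10 − 1 = 309.

309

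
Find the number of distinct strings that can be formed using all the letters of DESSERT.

1260

The 7 letters of DESSERT have repeats: E appearing twice and S appearing twice.
The number of distinct arrangements is 7!/(2!·2!) = 5040/4 = 1260.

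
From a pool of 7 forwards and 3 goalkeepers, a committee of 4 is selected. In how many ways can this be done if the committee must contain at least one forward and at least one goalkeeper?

Unrestricted: C(10,4) = 210 ways to pick any 4 of the 10.
Selections missing a whole group: no forwards → C(3,4) = 0; no goalkeepers → C(7,4) = 35.
Both groups omitted at once is impossible, so 210 − 35 = 175.

175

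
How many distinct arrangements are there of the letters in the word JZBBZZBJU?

5040

The 9 letters of JZBBZZBJU have repeats: B appearing 3 times, J appearing twice, and Z appearing 3 times.
The number of distinct arrangements is 9!/(3!·3!·2!) = 362880/72 = 5040.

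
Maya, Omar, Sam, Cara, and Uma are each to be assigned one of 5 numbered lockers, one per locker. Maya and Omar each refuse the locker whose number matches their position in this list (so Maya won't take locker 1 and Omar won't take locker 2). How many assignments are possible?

Let Aᵢ (for i ∈ {1, 2}) be the placements that put person i in their forbidden locker. Any j of these fix j positions, leaving (5−j)! ways to fill the rest, and there are C(2,j) ways to pick which j.
By inclusion–exclusion, the number of valid placements is Σ_{j=0}^{2} (−1)^j C(2,j)·(5−j)!.
Computing: 120 − 48 + 6 = 78.

78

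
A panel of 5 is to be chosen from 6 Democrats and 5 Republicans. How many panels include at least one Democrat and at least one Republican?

455

With no constraint there are C(11,5) = 462 possible selections.
Selections missing a whole group: no Democrats → C(5,5) = 1; no Republicans → C(6,5) = 6.
Both groups omitted at once is impossible, so 462 − 7 = 455.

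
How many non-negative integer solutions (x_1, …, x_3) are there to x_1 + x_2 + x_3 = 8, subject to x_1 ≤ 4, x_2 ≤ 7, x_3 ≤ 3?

Ignoring the caps, the number of non-negative solutions to x_1+…+x_3 = 8 is C(10,2) = 45.
Subtract solutions that violate a single cap (substitute x_i' = x_i − (cap_i+1)): x_1 ≥ 5 gives C(5,2) = 10; x_2 ≥ 8 gives C(2,2) = 1; x_3 ≥ 4 gives C(6,2) = 15. Together 26.
No two caps can be exceeded simultaneously, so the pair terms are all 0.
By inclusion–exclusion the count is 45 − 26 + 0 = 19.

19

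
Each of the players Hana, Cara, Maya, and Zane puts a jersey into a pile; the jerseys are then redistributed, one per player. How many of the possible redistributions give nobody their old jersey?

Count assignments avoiding every fixed point. For any j of the 4 players fixed to their old jersey, the other 4−j can be arranged in (4−j)! ways.
By inclusion–exclusion this is Σ_{j=0}^{4} (−1)^j C(4,j)·(4−j)!.
Computing: 24 − 24 + 12 − 4 + 1 = 9.

9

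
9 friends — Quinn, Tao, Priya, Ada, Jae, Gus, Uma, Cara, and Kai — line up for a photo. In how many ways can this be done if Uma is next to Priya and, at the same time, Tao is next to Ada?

20160

Treat {Uma,Priya} as one block (2 orders) and {Tao,Ada} as another (2 orders).
That leaves 7 units to arrange: 2 × 2 × 7! = 4 × 5040 = 20160.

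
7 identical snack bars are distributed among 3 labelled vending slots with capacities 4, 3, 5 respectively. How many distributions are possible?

17

Ignoring the caps, the number of non-negative solutions to x_1+…+x_3 = 7 is C(9,2) = 36.
Subtract solutions that violate a single cap (substitute x_i' = x_i − (cap_i+1)): x_1 ≥ 5 gives C(4,2) = 6; x_2 ≥ 4 gives C(5,2) = 10; x_3 ≥ 6 gives C(3,2) = 3. Together 19.
No two caps can be exceeded simultaneously, so the pair terms are all 0.
By inclusion–exclusion the count is 36 − 19 + 0 = 17.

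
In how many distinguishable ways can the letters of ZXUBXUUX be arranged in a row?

1120

ZXUBXUUX has 8 letters with U appearing 3 times and X appearing 3 times.
The number of distinct arrangements is 8!/(3!·3!) = 40320/36 = 1120.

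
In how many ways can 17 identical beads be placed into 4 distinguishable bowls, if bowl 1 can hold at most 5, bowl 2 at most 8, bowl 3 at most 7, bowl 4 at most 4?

Without the upper bounds there are C(20,3) = 1140 ways to split 17 among 4 bowls.
Subtract solutions that violate a single cap (substitute x_i' = x_i − (cap_i+1)): x_1 ≥ 6 gives C(14,3) = 364; x_2 ≥ 9 gives C(11,3) = 165; x_3 ≥ 8 gives C(12,3) = 220; x_4 ≥ 5 gives C(15,3) = 455. Together 1204.
Add back pairs where two caps are both exceeded: 10 + 20 + 84 + 1 + 20 + 35 = 170.
By inclusion–exclusion the count is 1140 − 1204 + 170 = 106.

106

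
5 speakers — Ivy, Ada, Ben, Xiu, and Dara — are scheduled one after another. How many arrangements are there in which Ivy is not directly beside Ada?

Of the 5! = 120 arrangements, those with Ivy and Ada adjacent number 2 × 4! = 48 (treat the pair as a block with 2 internal orders).
Complementary counting: 120 − 48 = 72.

72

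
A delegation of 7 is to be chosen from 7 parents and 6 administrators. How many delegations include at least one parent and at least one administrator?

1715

Unrestricted: C(13,7) = 1716 ways to pick any 7 of the 13.
Selections missing a whole group: no parents → C(6,7) = 0; no administrators → C(7,7) = 1.
Both groups omitted at once is impossible, so 1716 − 1 = 1715.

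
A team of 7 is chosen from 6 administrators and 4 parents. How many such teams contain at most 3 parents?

Split by how many parents are chosen (0 through 3).
Sum: C(4,0)·C(6,7) + C(4,1)·C(6,6) + C(4,2)·C(6,5) + C(4,3)·C(6,4) = 0 + 4 + 36 + 60 = 100.

100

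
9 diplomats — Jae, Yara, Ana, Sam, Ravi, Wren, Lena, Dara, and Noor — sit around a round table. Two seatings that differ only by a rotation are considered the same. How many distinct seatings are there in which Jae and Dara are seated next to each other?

10080

Glue Jae and Dara into a block (2 internal orders). Seating 8 units around a circle gives (7)! arrangements.
So 2 × (7)! = 2 × 5040 = 10080.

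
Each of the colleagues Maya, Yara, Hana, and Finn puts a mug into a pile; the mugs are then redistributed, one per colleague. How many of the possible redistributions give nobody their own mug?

9

Count assignments avoiding every fixed point. For any j of the 4 colleagues fixed to their own mug, the other 4−j can be arranged in (4−j)! ways.
By inclusion–exclusion this is Σ_{j=0}^{4} (−1)^j C(4,j)·(4−j)!.
Computing: 24 − 24 + 12 − 4 + 1 = 9.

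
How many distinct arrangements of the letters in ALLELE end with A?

10

Fix A in the last position and arrange the remaining 5 letters.
Those 5 letters have E appearing twice and L appearing 3 times, giving (5)!/(3!·2!) = 10.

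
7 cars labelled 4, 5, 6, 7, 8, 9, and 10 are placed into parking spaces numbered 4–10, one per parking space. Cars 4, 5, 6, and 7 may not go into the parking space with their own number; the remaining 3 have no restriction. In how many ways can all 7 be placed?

Let Aᵢ (for 4 ≤ i ≤ 7) be the placements that put car i in its forbidden parking space. Any j of these fix j positions, leaving (7−j)! ways to fill the rest, and there are C(4,j) ways to pick which j.
By inclusion–exclusion, the number of valid placements is Σ_{j=0}^{4} (−1)^j C(4,j)·(7−j)!.
Computing: 5040 − 2880 + 720 − 96 + 6 = 2790.

2790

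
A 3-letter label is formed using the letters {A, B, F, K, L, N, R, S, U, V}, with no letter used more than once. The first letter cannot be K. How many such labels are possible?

648

The first letter has 10−1 = 9 choices (anything except K).
The remaining 2 letters are filled from the other 9 symbols without repetition: 9 × 8 = 72.
Total: 9 × 72 = 648.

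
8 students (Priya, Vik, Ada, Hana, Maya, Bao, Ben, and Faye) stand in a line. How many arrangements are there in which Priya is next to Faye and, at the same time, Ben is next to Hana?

2880

Treat {Priya,Faye} as one block (2 orders) and {Ben,Hana} as another (2 orders).
That leaves 6 units to arrange: 2 × 2 × 6! = 4 × 720 = 2880.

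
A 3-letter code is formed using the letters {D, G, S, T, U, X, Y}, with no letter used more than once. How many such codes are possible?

210

This is a permutation of 3 out of 7: P(7,3) = 7!/4!.
That product is 7 × 6 × 5 = 210.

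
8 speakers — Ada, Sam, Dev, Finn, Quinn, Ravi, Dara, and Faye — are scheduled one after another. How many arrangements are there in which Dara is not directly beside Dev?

30240

Of the 8! = 40320 arrangements, those with Dara and Dev adjacent number 2 × 7! = 10080 (treat the pair as a block with 2 internal orders).
So 40320 − 10080 = 30240 arrangements keep them apart.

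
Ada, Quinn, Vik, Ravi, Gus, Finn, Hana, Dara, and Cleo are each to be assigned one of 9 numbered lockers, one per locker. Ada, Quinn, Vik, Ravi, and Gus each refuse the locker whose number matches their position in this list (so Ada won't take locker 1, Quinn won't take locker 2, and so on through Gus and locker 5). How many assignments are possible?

205056

Let Aᵢ (for 1 ≤ i ≤ 5) be the placements that put person i in their forbidden locker. Any j of these fix j positions, leaving (9−j)! ways to fill the rest, and there are C(5,j) ways to pick which j.
By inclusion–exclusion, the number of valid placements is Σ_{j=0}^{5} (−1)^j C(5,j)·(9−j)!.
Computing: 362880 − 201600 + 50400 − 7200 + 600 − 24 = 205056.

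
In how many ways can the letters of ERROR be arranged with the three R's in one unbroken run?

Treat the 3 copies of R as a single block. The multiset to arrange is then {RRR, E, O}, 3 items in all.
All 3 items are distinct, so there are (3)! = 6 arrangements.

6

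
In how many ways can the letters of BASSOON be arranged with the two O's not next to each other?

900

There are 7!/(2!·2!) = 1260 arrangements of BASSOON in total.
If the two O's are adjacent, glue them into one block, leaving 6 items to arrange: (6)!/(2!) = 360 ways.
Subtracting, 1260 − 360 = 900 arrangements keep the O's apart.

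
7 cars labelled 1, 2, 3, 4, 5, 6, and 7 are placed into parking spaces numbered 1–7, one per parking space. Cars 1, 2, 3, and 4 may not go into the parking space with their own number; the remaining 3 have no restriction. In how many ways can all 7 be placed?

2790

Let Aᵢ (for 1 ≤ i ≤ 4) be the placements that put car i in its forbidden parking space. Any j of these fix j positions, leaving (7−j)! ways to fill the rest, and there are C(4,j) ways to pick which j.
By inclusion–exclusion, the number of valid placements is Σ_{j=0}^{4} (−1)^j C(4,j)·(7−j)!.
Computing: 5040 − 2880 + 720 − 96 + 6 = 2790.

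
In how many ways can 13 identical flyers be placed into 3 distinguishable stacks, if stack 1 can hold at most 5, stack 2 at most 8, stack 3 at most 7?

By stars and bars, unrestricted non-negative solutions to x_1+…+x_3 = 13 number C(13+2,2) = 105.
Subtract solutions that violate a single cap (substitute x_i' = x_i − (cap_i+1)): x_1 ≥ 6 gives C(9,2) = 36; x_2 ≥ 9 gives C(6,2) = 15; x_3 ≥ 8 gives C(7,2) = 21. Together 72.
No two caps can be exceeded simultaneously, so the pair terms are all 0.
By inclusion–exclusion the count is 105 − 72 + 0 = 33.

33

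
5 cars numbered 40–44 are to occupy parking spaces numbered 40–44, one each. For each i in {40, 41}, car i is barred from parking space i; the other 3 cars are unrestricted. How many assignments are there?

78

Let Aᵢ (for i ∈ {40, 41}) be the placements that put car i in its forbidden parking space. Any j of these fix j positions, leaving (5−j)! ways to fill the rest, and there are C(2,j) ways to pick which j.
By inclusion–exclusion, the number of valid placements is Σ_{j=0}^{2} (−1)^j C(2,j)·(5−j)!.
Computing: 120 − 48 + 6 = 78.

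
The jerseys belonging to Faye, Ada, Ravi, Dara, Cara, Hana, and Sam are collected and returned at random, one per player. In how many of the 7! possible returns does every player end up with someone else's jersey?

1854

This is the derangement count D_7: permutations of 7 items with no fixed point.
By inclusion–exclusion this is Σ_{j=0}^{7} (−1)^j C(7,j)·(7−j)!.
Computing: 5040 − 5040 + 2520 − 840 + 210 − 42 + 7 − 1 = 1854.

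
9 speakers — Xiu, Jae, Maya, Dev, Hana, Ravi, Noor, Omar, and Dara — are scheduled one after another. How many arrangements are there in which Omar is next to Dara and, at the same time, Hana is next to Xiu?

Treat {Omar,Dara} as one block (2 orders) and {Hana,Xiu} as another (2 orders).
That leaves 7 units to arrange: 2 × 2 × 7! = 4 × 5040 = 20160.

20160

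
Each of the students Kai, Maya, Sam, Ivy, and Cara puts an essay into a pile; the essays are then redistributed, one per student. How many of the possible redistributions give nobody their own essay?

This is the derangement count D_5: permutations of 5 items with no fixed point.
By inclusion–exclusion this is Σ_{j=0}^{5} (−1)^j C(5,j)·(5−j)!.
Computing: 120 − 120 + 60 − 20 + 5 − 1 = 44.

44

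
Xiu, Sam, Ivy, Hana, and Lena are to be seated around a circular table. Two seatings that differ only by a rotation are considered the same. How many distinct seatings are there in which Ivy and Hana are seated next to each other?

Treat {Ivy, Hana} as one unit (2 internal orders) and seat the resulting 4 units around the table: (3)! circular arrangements.
So 2 × (3)! = 2 × 6 = 12.

12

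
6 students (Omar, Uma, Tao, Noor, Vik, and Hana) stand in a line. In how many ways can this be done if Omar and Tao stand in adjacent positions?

240

Treat {Omar, Tao} as a single unit. There are 5 units to order, and the pair itself can be ordered 2 ways.
That gives 2 × 5! = 2 × 120 = 240.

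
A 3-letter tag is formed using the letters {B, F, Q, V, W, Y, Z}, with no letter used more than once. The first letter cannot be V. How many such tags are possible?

The first letter has 7−1 = 6 choices (anything except V).
The remaining 2 letters are filled from the other 6 symbols without repetition: 6 × 5 = 30.
Total: 6 × 30 = 180.

180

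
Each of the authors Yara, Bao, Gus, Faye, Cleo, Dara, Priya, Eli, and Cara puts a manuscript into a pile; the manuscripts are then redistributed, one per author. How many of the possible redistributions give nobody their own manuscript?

133496

This is the derangement count D_9: permutations of 9 items with no fixed point.
By inclusion–exclusion this is Σ_{j=0}^{9} (−1)^j C(9,j)·(9−j)!.
Computing: 362880 − 362880 + 181440 − 60480 + 15120 − 3024 + 504 − 72 + 9 − 1 = 133496.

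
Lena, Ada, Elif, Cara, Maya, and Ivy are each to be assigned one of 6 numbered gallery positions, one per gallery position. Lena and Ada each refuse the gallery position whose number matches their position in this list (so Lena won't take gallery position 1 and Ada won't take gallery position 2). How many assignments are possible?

504

Let Aᵢ (for i ∈ {1, 2}) be the placements that put person i in their forbidden gallery position. Any j of these fix j positions, leaving (6−j)! ways to fill the rest, and there are C(2,j) ways to pick which j.
By inclusion–exclusion, the number of valid placements is Σ_{j=0}^{2} (−1)^j C(2,j)·(6−j)!.
Computing: 720 − 240 + 24 = 504.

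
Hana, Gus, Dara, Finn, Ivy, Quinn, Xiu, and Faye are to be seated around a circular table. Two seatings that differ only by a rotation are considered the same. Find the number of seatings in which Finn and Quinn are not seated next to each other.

3600

Without the restriction there are (7)! = 5040 seatings.
Seatings with Finn beside Quinn: treat them as a block with 2 internal orders, giving 2 × (6)! = 1440.
Subtracting, 5040 − 1440 = 3600.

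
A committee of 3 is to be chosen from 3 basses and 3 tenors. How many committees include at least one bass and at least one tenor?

Unrestricted: C(6,3) = 20 ways to pick any 3 of the 6.
Selections missing a whole group: no basses → C(3,3) = 1; no tenors → C(3,3) = 1.
Both groups omitted at once is impossible, so 20 − 2 = 18.

18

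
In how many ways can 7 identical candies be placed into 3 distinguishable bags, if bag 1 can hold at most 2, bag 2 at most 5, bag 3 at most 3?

9

Ignoring the caps, the number of non-negative solutions to x_1+…+x_3 = 7 is C(9,2) = 36.
Subtract solutions that violate a single cap (substitute x_i' = x_i − (cap_i+1)): x_1 ≥ 3 gives C(6,2) = 15; x_2 ≥ 6 gives C(3,2) = 3; x_3 ≥ 4 gives C(5,2) = 10. Together 28.
Add back pairs where two caps are both exceeded: 0 + 1 + 0 = 1.
By inclusion–exclusion the count is 36 − 28 + 1 = 9.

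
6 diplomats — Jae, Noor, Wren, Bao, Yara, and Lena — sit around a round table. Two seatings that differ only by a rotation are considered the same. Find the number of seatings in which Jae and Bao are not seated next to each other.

Without the restriction there are (5)! = 120 seatings.
Those with Jae next to Bao: fuse the pair into one unit and seat 5 units around a circle — 2·(4)! = 48.
Subtracting, 120 − 48 = 72.

72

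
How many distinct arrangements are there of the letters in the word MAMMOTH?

840

The 7 letters of MAMMOTH have repeats: M appearing 3 times.
So there are 7! / (3!) = 840 distinguishable arrangements.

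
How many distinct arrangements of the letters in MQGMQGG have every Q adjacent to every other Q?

Treat the 2 copies of Q as a single block. The multiset to arrange is then {QQ, G, G, G, M, M}, 6 items in all.
That gives (6)!/(3!·2!) = 60 arrangements.

60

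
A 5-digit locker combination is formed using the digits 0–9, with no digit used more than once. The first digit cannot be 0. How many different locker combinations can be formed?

27216

The first digit has 10−1 = 9 choices (anything except 0).
The remaining 4 digits are filled from the other 9 symbols without repetition: 9 × 8 × 7 × 6 = 3024.
Total: 9 × 3024 = 27216.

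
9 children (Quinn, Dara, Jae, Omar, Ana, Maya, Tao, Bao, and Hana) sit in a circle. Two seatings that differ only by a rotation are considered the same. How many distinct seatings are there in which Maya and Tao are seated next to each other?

10080

Treat {Maya, Tao} as one unit (2 internal orders) and seat the resulting 8 units around the table: (7)! circular arrangements.
So 2 × (7)! = 2 × 5040 = 10080.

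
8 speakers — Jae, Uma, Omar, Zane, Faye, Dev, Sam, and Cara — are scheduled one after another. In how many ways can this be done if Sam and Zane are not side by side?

30240

Of the 8! = 40320 arrangements, those with Sam and Zane adjacent number 2 × 7! = 10080 (treat the pair as a block with 2 internal orders).
Complementary counting: 40320 − 10080 = 30240.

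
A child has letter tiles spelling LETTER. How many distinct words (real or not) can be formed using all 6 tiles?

180

The 6 letters of LETTER have repeats: E appearing twice and T appearing twice.
The number of distinct arrangements is 6!/(2!·2!) = 720/4 = 180.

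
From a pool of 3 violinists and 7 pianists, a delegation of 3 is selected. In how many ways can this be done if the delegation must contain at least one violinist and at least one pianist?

Unrestricted: C(10,3) = 120 ways to pick any 3 of the 10.
Subtract selections that omit an entire group: no violinists → C(7,3) = 35; no pianists → C(3,3) = 1.
Both groups omitted at once is impossible, so 120 − 36 = 84.

84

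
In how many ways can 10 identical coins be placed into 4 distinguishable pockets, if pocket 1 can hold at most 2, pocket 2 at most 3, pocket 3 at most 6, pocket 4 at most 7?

73

Ignoring the caps, the number of non-negative solutions to x_1+…+x_4 = 10 is C(13,3) = 286.
Subtract solutions that violate a single cap (substitute x_i' = x_i − (cap_i+1)): x_1 ≥ 3 gives C(10,3) = 120; x_2 ≥ 4 gives C(9,3) = 84; x_3 ≥ 7 gives C(6,3) = 20; x_4 ≥ 8 gives C(5,3) = 10. Together 234.
Add back pairs where two caps are both exceeded: 20 + 1 + 0 + 0 + 0 + 0 = 21.
By inclusion–exclusion the count is 286 − 234 + 21 = 73.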